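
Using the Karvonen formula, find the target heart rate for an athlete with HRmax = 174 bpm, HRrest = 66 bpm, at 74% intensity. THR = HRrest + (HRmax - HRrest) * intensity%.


HRR = 174 - 66 = 108
THR = 66 + 108 * 0.74
= 66 + 79.92
= 145.92 bpm

145.92 bpm


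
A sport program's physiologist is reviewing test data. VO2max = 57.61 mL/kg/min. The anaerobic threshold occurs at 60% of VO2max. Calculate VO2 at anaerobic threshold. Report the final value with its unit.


AT fraction = 60 / 100 = 0.6
AT VO2 = 57.61 * 0.6
= 34.57 mL/kg/min

34.57 mL/kg/min


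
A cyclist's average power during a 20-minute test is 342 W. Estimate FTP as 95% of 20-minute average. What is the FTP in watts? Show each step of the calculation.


FTP = 20-min power * 0.95
= 342 * 0.95
= 324.9 W

324.9 W


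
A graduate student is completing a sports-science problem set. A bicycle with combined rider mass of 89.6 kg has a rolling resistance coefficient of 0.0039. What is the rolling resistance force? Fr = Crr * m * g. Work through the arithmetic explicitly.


Fr = 0.0039 * 89.6 * 9.81
= 0.34944 * 9.81
= 3.428 N

3.428 N


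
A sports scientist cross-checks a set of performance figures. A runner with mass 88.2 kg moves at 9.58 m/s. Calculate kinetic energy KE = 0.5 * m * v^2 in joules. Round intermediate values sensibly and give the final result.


v^2 = 9.58^2 = 91.7764
KE = 0.5 * 88.2 * 91.7764
= 4047.34 J

4047.34 J


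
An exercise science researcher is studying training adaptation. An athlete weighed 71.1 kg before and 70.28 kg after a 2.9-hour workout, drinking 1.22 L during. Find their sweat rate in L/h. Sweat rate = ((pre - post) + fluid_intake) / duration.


Body mass change = 0.82 kg
Total sweat loss = 0.82 + 1.22 = 2.04 L
Rate = 2.04 / 2.9 = 0.703 L/h

0.703 L/h


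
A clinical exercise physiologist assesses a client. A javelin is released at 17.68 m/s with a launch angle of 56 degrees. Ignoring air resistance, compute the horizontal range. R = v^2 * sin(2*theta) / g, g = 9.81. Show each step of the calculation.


Launch speed squared = 312.5824
sin(2 * 56 deg) = 0.927184
Range = 312.5824 * 0.927184 / 9.81
= 29.543 m

29.543 m


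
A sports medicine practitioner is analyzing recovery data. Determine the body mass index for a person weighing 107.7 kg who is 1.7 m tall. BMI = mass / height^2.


BMI = mass / height^2
= 107.7 / 1.7^2
= 107.7 / 2.89
= 37.27 kg/m^2

37.27 kg/m^2


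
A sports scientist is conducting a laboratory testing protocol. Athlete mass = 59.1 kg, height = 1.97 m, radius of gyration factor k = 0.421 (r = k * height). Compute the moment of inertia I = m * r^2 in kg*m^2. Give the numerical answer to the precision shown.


r = k * height = 0.421 * 1.97 = 0.82937 m
r^2 = 0.82937^2 = 0.687855
I = 59.1 * 0.687855 = 40.652 kg*m^2

40.652 kg*m^2


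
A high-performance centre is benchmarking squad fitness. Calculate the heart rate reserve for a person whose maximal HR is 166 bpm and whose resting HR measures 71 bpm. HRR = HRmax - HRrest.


HRmax = 166 bpm
HRrest = 71 bpm
HRR = 166 - 71 = 95 bpm

95 bpm


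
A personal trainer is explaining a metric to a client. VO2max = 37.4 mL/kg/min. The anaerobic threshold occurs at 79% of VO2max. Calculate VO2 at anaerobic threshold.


AT fraction = 79 / 100 = 0.79
AT VO2 = 37.4 * 0.79
= 29.55 mL/kg/min

29.55 mL/kg/min


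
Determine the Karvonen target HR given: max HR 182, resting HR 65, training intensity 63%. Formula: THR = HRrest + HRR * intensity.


HRR = HRmax - HRrest = 182 - 65 = 117
THR = 65 + 117 * 0.63
= 138.71 bpm

138.71 bpm


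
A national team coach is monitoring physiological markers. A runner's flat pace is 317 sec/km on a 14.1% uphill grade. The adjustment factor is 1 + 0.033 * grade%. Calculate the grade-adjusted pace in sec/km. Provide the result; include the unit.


Factor = 1 + 0.033 * 14.1 = 1.4653
Adjusted pace = 317 * 1.4653
= 464.5 sec/km

464.5 s/km


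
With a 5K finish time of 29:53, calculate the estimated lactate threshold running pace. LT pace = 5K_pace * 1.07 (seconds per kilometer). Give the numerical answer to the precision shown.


Race duration = 1793 s for 5 km
Average pace = 1793 / 5 = 358.6 s/km
LT pace = 358.6 * 1.07
= 383.7 s/km

383.7 s/km


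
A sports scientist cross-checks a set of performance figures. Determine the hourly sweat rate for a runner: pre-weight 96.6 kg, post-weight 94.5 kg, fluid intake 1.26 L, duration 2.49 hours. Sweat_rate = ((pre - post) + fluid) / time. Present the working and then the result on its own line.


Mass lost = 96.6 - 94.5 = 2.1 kg
Add fluid consumed: 2.1 + 1.26 = 3.36 L total sweat
Sweat rate = 3.36 / 2.49 = 1.349 L/h

1.349 L/h


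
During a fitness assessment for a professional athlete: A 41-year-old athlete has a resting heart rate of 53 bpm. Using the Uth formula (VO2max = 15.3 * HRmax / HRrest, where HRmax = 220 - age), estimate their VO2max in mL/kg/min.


HRmax = 220 - 41 = 179 bpm
Ratio = HRmax / HRrest = 179 / 53 = 3.3774
VO2max = 15.3 * 3.3774 = 51.67 mL/kg/min

51.67 mL/kg/min


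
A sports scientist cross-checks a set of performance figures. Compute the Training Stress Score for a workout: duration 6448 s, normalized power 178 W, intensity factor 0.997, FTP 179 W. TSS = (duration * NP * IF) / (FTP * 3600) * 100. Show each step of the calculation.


Product = 6448 * 178 * 0.997 = 1144300.768
Base = 179 * 3600 = 644400
TSS = 1144300.768 / 644400 * 100 = 177.58

177.58 TSS


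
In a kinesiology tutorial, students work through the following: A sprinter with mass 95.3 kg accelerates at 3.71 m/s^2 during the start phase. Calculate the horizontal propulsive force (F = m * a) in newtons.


F = m * a
= 95.3 * 3.71
= 353.56 N

353.56 N


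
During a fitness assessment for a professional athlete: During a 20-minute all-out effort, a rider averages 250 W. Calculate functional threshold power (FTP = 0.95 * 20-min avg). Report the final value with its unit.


FTP = 0.95 * 250
= 237.5 W

237.5 W


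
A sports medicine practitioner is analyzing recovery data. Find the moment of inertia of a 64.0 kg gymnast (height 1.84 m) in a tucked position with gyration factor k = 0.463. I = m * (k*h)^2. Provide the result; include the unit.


Radius of gyration = 0.463 * 1.84 = 0.85192 m
I = 64.0 * 0.85192^2
= 64.0 * 0.725768
= 46.449 kg*m^2

46.449 kg*m^2


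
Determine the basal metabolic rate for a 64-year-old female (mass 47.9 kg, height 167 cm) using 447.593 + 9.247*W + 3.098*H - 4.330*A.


BMR = 447.593 + 9.247*47.9 + 3.098*167 - 4.330*64
= 1130.77 kcal/day

1130.77 kcal/day


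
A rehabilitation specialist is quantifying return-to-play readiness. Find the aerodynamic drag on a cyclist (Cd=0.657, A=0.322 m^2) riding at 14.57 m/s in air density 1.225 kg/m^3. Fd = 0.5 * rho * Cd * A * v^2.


Fd = 0.5 * 1.225 * 0.657 * 0.322 * 14.57^2
= 0.5 * 1.225 * 0.657 * 0.322 * 212.2849
= 27.507 N

27.507 N


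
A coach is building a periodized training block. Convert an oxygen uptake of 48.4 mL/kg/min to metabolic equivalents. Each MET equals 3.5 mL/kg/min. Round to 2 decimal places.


One MET = 3.5 mL/kg/min
Number of METs = 48.4 / 3.5
= 13.83 METs

13.83 METs


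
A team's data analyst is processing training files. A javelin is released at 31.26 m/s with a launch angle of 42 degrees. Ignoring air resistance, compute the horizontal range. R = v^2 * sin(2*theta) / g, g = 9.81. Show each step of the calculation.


Launch speed squared = 977.1876
sin(2 * 42 deg) = 0.994522
Range = 977.1876 * 0.994522 / 9.81
= 99.066 m

99.066 m


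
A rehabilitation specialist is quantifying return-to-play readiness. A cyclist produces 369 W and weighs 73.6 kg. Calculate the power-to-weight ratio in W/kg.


P/W = power / mass
= 369 / 73.6
= 5.014 W/kg

5.014 W/kg


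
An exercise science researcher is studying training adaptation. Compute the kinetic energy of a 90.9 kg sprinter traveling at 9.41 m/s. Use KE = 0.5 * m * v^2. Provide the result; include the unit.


Velocity squared = 88.5481
KE = 0.5 * 90.9 * 88.5481 = 4024.51 J

4024.51 J


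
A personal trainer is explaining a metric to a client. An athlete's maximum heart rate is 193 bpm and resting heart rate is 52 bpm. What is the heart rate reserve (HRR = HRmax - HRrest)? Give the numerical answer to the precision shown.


HRR = HRmax - HRrest
= 193 - 52
= 141 bpm

141 bpm


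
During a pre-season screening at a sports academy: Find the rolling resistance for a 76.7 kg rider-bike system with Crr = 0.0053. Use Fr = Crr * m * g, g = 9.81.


m * g = 76.7 * 9.81 = 752.427 N
Fr = 0.0053 * 752.427 = 3.988 N

3.988 N


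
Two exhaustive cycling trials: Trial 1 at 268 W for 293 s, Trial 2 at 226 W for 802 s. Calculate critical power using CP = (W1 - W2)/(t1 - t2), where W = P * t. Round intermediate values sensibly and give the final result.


W1 = 268 * 293 = 78524 J
W2 = 226 * 802 = 181252 J
CP = (78524 - 181252) / (293 - 802)
= -102728 / -509
= 201.82 W

201.82 W


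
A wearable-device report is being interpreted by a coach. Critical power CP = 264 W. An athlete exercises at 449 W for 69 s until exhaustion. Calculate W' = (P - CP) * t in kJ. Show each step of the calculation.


P - CP = 449 - 264 = 185 W
W' = 185 * 69 = 12765 J
= 12765 / 1000 = 12.765 kJ

12.765 kJ


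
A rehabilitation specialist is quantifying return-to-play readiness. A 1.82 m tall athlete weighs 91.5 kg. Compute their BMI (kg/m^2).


height^2 = 3.3124 m^2
BMI = 91.5 / 3.3124 = 27.62 kg/m^2

27.62 kg/m^2


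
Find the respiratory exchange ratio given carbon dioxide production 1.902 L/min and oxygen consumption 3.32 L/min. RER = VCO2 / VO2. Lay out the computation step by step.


VCO2 = 1.902 L/min
VO2 = 3.32 L/min
RER = 1.902 / 3.32 = 0.5729

0.5729


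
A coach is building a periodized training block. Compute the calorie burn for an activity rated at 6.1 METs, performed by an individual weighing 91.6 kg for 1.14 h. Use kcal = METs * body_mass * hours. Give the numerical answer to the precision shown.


Product of METs and mass = 6.1 * 91.6 = 558.76
Total kcal = 558.76 * 1.14 = 636.99 kcal

636.99 kcal


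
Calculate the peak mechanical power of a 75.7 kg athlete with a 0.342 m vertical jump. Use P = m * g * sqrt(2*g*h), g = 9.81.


First, sqrt(2gh) = sqrt(2 * 9.81 * 0.342)
= sqrt(6.71004) = 2.590374 m/s
Power = 75.7 * 9.81 * 2.590374 = 1923.66 W

1923.66 W


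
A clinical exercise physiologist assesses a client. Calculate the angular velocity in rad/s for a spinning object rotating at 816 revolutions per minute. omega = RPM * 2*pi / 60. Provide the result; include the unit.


omega = RPM * 2*pi / 60
= 816 * 6.28318531 / 60
= 85.451 rad/s

85.451 rad/s


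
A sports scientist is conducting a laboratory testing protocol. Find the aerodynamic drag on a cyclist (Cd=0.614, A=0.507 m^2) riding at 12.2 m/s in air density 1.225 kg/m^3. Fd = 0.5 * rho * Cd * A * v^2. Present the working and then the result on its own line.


Fd = 0.5 * 1.225 * 0.614 * 0.507 * 12.2^2
= 0.5 * 1.225 * 0.614 * 0.507 * 148.84
= 28.379 N

28.379 N


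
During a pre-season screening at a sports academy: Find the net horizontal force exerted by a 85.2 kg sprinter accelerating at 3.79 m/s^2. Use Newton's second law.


Newton's second law: F = m * a
F = 85.2 * 3.79 = 322.91 N

322.91 N


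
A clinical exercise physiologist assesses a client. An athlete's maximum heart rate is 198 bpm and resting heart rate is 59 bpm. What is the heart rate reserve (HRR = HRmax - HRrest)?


HRR = HRmax - HRrest
= 198 - 59
= 139 bpm

139 bpm


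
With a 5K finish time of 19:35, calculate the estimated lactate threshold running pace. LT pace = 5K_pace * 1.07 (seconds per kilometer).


Race duration = 1175 s for 5 km
Average pace = 1175 / 5 = 235.0 s/km
LT pace = 235.0 * 1.07
= 251.45 s/km

251.45 s/km


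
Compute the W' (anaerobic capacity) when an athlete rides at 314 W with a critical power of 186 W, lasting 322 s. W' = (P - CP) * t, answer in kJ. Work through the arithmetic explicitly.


Above-CP power = 128 W
Duration = 322 s
W' = 128 * 322 = 41216 J
Convert: 41216 / 1000 = 41.216 kJ

41.216 kJ


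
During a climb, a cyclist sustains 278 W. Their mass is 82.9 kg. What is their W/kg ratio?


Power-to-weight = 278 W / 82.9 kg
= 3.353 W/kg

3.353 W/kg


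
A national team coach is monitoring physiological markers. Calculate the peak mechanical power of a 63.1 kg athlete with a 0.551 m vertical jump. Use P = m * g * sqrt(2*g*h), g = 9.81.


First, sqrt(2gh) = sqrt(2 * 9.81 * 0.551)
= sqrt(10.81062) = 3.287951 m/s
Power = 63.1 * 9.81 * 3.287951 = 2035.28 W

2035.28 W


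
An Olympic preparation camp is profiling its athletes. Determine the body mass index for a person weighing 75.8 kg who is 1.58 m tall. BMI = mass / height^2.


BMI = mass / height^2
= 75.8 / 1.58^2
= 75.8 / 2.4964
= 30.36 kg/m^2

30.36 kg/m^2


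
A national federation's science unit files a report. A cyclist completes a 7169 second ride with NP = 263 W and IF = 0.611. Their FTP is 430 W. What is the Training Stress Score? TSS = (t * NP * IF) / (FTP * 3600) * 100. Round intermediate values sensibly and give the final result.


t * NP * IF = 7169 * 263 * 0.611 = 1152008.117
FTP * 3600 = 1548000
TSS = (1152008.117 / 1548000) * 100 = 74.42

74.42 TSS


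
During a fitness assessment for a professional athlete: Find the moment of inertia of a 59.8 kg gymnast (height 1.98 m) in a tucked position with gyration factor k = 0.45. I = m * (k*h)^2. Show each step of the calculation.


Radius of gyration = 0.45 * 1.98 = 0.891 m
I = 59.8 * 0.891^2
= 59.8 * 0.793881
= 47.474 kg*m^2

47.474 kg*m^2


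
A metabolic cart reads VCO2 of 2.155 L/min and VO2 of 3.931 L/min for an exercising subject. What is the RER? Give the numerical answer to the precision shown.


RER = VCO2 / VO2 = 2.155 / 3.931 = 0.5482

0.5482


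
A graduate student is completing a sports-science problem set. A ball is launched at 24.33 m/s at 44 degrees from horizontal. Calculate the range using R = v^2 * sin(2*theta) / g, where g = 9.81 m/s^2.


sin(2 * 44) = sin(88) = 0.999391
v^2 = 24.33^2 = 591.9489
R = 591.9489 * 0.999391 / 9.81
= 60.305 m

60.305 m


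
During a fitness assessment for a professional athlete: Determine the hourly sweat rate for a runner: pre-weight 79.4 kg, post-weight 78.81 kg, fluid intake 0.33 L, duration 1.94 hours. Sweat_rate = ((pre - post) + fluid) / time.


Mass lost = 79.4 - 78.81 = 0.59 kg
Add fluid consumed: 0.59 + 0.33 = 0.92 L total sweat
Sweat rate = 0.92 / 1.94 = 0.474 L/h

0.474 L/h


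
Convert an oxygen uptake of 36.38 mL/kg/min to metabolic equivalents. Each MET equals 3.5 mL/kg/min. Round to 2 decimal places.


One MET = 3.5 mL/kg/min
Number of METs = 36.38 / 3.5
= 10.39 METs

10.39 METs


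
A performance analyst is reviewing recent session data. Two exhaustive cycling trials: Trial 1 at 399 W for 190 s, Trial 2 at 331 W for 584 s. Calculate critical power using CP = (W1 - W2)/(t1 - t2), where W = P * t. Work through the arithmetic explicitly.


W1 = 399 * 190 = 75810 J
W2 = 331 * 584 = 193304 J
CP = (75810 - 193304) / (190 - 584)
= -117494 / -394
= 298.21 W

298.21 W


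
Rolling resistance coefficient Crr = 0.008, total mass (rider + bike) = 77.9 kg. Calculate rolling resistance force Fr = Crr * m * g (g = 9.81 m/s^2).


Fr = Crr * m * g
= 0.008 * 77.9 * 9.81
= 6.114 N

6.114 N


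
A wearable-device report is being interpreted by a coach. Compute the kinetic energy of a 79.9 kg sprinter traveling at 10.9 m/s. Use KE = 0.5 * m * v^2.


Velocity squared = 118.81
KE = 0.5 * 79.9 * 118.81 = 4746.46 J

4746.46 J


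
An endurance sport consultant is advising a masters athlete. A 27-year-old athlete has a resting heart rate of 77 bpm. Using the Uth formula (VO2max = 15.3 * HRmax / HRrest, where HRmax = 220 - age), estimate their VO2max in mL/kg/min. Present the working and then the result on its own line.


HRmax = 220 - 27 = 193 bpm
Ratio = HRmax / HRrest = 193 / 77 = 2.5065
VO2max = 15.3 * 2.5065 = 38.35 mL/kg/min

38.35 mL/kg/min


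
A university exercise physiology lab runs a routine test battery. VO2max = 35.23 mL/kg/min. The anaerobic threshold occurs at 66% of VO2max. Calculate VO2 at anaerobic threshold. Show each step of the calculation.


AT fraction = 66 / 100 = 0.66
AT VO2 = 35.23 * 0.66
= 23.25 mL/kg/min

23.25 mL/kg/min


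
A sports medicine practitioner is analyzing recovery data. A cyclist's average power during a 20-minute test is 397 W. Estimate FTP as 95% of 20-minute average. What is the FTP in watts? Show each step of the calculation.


FTP = 20-min power * 0.95
= 397 * 0.95
= 377.15 W

377.15 W


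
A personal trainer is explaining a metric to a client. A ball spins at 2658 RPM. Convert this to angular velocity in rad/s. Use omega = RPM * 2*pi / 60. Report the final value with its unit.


omega = 2658 * 2 * pi / 60
= 2658 * 6.28318531 / 60
= 16700.707 / 60
= 278.345 rad/s

278.345 rad/s


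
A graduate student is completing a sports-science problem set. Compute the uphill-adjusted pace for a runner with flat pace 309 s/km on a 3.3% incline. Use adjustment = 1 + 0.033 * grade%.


Adjustment factor = 1 + 0.033 * 3.3 = 1.1089
Grade-adjusted pace = 309 * 1.1089 = 342.65 s/km

342.65 s/km


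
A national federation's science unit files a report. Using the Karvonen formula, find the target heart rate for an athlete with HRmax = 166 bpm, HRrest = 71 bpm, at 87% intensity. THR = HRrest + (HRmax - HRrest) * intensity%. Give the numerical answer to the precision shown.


HRR = 166 - 71 = 95
THR = 71 + 95 * 0.87
= 71 + 82.65
= 153.65 bpm

153.65 bpm


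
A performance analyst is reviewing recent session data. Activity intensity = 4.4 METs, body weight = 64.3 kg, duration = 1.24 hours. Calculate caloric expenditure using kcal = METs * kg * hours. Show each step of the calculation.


kcal = 4.4 * 64.3 * 1.24
= 282.92 * 1.24
= 350.82 kcal

350.82 kcal


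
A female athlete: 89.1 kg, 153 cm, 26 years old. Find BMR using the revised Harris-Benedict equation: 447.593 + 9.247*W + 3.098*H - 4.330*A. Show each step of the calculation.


Intercept = 447.593
Weight contribution = 9.247 * 89.1 = 823.9077
Height contribution = 3.098 * 153 = 473.994
Age contribution = 4.33 * 26 = 112.58
BMR = 447.593 + 823.9077 + 473.994 - 112.58
= 1632.91 kcal/day

1632.91 kcal/day


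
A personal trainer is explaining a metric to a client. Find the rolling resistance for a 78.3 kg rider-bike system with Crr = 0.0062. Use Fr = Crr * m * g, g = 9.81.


m * g = 78.3 * 9.81 = 768.123 N
Fr = 0.0062 * 768.123 = 4.762 N

4.762 N


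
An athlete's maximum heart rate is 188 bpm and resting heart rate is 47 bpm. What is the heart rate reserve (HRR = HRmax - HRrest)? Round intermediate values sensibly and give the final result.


HRR = HRmax - HRrest
= 188 - 47
= 141 bpm

141 bpm


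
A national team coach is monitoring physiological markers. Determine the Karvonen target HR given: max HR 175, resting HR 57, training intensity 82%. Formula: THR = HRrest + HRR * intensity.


HRR = HRmax - HRrest = 175 - 57 = 118
THR = 57 + 118 * 0.82
= 153.76 bpm

153.76 bpm


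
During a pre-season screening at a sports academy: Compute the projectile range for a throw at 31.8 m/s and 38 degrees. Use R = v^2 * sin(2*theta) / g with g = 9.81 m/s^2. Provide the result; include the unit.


Two times the angle = 76 degrees
sin(76) = 0.970296
R = 1011.24 * 0.970296 / 9.81 = 100.021 m

100.021 m


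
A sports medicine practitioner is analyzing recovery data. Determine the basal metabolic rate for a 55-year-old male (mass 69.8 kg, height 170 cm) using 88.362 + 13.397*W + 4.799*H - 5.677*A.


BMR = 88.362 + 13.397*69.8 + 4.799*170 - 5.677*55
= 1527.07 kcal/day

1527.07 kcal/day


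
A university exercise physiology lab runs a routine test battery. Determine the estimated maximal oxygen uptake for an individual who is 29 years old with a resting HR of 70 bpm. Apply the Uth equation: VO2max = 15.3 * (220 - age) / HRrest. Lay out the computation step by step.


HRmax = 220 - 29 = 191
VO2max = 15.3 * (191 / 70)
= 15.3 * 2.7286
= 41.75 mL/kg/min

41.75 mL/kg/min


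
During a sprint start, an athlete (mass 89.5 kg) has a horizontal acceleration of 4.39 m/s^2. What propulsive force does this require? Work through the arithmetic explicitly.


Propulsive force = mass * acceleration
= 89.5 kg * 4.39 m/s^2
= 392.91 N

392.91 N


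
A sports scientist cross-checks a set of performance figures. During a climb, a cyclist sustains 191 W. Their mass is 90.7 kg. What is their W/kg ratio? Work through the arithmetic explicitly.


Power-to-weight = 191 W / 90.7 kg
= 2.106 W/kg

2.106 W/kg


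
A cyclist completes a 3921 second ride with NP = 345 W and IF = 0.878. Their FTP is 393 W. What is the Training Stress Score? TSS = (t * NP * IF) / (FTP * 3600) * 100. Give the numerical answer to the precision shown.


t * NP * IF = 3921 * 345 * 0.878 = 1187710.11
FTP * 3600 = 1414800
TSS = (1187710.11 / 1414800) * 100 = 83.95

83.95 TSS


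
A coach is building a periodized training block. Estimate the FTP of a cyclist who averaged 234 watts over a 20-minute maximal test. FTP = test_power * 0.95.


FTP = 234 * 0.95 = 222.3 W

222.3 W


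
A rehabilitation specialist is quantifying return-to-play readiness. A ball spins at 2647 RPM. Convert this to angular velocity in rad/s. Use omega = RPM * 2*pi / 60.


omega = 2647 * 2 * pi / 60
= 2647 * 6.28318531 / 60
= 16631.592 / 60
= 277.193 rad/s

277.193 rad/s


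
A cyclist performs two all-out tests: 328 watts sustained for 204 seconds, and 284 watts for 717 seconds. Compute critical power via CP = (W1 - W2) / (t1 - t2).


W1 = P1 * t1 = 328 * 204 = 66912 J
W2 = P2 * t2 = 284 * 717 = 203628 J
CP = (66912 - 203628) / (204 - 717)
= 266.5 W

266.5 W


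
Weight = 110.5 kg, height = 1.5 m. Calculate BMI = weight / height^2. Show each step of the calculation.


height^2 = 1.5^2 = 2.25
BMI = 110.5 / 2.25 = 49.11 kg/m^2

49.11 kg/m^2


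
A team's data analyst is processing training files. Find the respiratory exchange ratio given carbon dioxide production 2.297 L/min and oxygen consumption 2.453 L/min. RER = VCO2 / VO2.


VCO2 = 2.297 L/min
VO2 = 2.453 L/min
RER = 2.297 / 2.453 = 0.9364

0.9364


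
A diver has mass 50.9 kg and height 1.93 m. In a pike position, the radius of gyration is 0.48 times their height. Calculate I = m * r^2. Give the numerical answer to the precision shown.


r = 0.48 * 1.93 = 0.9264 m
I = m * r^2 = 50.9 * 0.858217 = 43.683 kg*m^2

43.683 kg*m^2


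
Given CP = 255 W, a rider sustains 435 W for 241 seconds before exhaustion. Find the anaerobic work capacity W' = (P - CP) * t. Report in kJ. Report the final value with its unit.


Excess power = 435 - 255 = 180 W
Work above CP = 180 * 241 = 43380 J
W' = 43.38 kJ

43.38 kJ


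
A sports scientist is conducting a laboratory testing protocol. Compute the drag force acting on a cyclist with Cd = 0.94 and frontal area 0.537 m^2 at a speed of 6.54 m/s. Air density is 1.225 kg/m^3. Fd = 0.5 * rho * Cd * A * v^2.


Step 1: v^2 = 42.7716
Step 2: Fd = 0.5 * 1.225 * 0.94 * 0.537 * 42.7716
= 13.224 N

13.224 N


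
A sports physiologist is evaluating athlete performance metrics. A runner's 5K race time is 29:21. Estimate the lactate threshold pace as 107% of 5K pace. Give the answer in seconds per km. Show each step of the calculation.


Total race time = 29*60 + 21 = 1761 seconds
5K pace = 1761 / 5 = 352.2 sec/km
LT pace = 352.2 * 1.07 = 376.85 sec/km

376.85 s/km


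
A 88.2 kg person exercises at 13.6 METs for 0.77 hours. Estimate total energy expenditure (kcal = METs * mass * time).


Energy = METs * mass(kg) * time(h)
= 13.6 * 88.2 * 0.77
= 923.63 kcal

923.63 kcal


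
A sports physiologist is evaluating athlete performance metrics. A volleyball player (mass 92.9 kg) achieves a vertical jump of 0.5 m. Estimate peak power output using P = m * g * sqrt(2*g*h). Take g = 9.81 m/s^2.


2 * g * h = 2 * 9.81 * 0.5 = 9.81
sqrt(9.81) = 3.132092 m/s
P = 92.9 * 9.81 * 3.132092 = 2854.43 W

2854.43 W


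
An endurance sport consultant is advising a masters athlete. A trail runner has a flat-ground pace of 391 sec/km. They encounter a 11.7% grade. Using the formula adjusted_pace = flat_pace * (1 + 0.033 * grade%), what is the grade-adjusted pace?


Grade factor = 1 + 0.033 * 11.7 = 1.3861
Adjusted = 391 * 1.3861 = 541.97 sec/km

541.97 s/km


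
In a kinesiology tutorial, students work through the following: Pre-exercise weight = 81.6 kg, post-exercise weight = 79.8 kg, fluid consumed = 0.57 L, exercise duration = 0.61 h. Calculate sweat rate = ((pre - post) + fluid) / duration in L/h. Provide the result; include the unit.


Weight loss = 81.6 - 79.8 = 1.8 kg (approx L)
Total sweat = 1.8 + 0.57 = 2.37 L
Sweat rate = 2.37 / 0.61 = 3.885 L/h

3.885 L/h


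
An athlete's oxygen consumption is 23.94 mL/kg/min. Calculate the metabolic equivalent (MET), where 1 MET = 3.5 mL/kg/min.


MET = VO2 / 3.5
= 23.94 / 3.5
= 6.84 METs

6.84 METs


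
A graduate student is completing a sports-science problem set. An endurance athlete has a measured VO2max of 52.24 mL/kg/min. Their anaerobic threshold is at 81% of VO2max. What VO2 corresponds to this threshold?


Anaerobic threshold VO2 = VO2max * 81%
= 52.24 * 0.81
= 42.31 mL/kg/min

42.31 mL/kg/min


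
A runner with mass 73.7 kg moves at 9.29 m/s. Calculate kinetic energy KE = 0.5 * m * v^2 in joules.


v^2 = 9.29^2 = 86.3041
KE = 0.5 * 73.7 * 86.3041
= 3180.31 J

3180.31 J


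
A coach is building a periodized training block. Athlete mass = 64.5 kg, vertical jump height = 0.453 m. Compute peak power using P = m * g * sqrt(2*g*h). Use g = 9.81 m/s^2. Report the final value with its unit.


sqrt(2 * 9.81 * 0.453) = sqrt(8.88786) = 2.981251 m/s
P = 64.5 * 9.81 * 2.981251
= 1886.37 W

1886.37 W


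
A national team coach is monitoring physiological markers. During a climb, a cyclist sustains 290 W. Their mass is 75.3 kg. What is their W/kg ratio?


Power-to-weight = 290 W / 75.3 kg
= 3.851 W/kg

3.851 W/kg


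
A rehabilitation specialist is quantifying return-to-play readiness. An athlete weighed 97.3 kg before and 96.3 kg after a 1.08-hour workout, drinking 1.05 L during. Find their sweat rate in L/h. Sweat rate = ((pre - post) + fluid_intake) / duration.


Body mass change = 1.0 kg
Total sweat loss = 1.0 + 1.05 = 2.05 L
Rate = 2.05 / 1.08 = 1.898 L/h

1.898 L/h


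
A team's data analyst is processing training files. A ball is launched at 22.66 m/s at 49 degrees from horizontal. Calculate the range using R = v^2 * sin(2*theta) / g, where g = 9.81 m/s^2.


sin(2 * 49) = sin(98) = 0.990268
v^2 = 22.66^2 = 513.4756
R = 513.4756 * 0.990268 / 9.81
= 51.833 m

51.833 m


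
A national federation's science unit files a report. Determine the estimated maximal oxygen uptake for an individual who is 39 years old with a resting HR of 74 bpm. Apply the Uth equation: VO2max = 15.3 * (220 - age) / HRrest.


HRmax = 220 - 39 = 181
VO2max = 15.3 * (181 / 74)
= 15.3 * 2.4459
= 37.42 mL/kg/min

37.42 mL/kg/min


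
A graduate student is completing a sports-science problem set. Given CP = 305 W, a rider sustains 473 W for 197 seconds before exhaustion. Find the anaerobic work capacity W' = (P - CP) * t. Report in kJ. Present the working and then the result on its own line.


Excess power = 473 - 305 = 168 W
Work above CP = 168 * 197 = 33096 J
W' = 33.096 kJ

33.096 kJ


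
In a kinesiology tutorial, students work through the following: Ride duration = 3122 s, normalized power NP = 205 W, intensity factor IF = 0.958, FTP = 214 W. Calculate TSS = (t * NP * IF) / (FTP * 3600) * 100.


Numerator = 3122 * 205 * 0.958 = 613129.58
Denominator = 214 * 3600 = 770400
TSS = 613129.58 / 770400 * 100
= 79.59

79.59 TSS


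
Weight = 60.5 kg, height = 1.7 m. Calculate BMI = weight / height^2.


height^2 = 1.7^2 = 2.89
BMI = 60.5 / 2.89 = 20.93 kg/m^2

20.93 kg/m^2


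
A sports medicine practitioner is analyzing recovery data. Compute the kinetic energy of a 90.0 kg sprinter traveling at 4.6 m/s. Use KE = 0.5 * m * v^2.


Velocity squared = 21.16
KE = 0.5 * 90.0 * 21.16 = 952.2 J

952.2 J


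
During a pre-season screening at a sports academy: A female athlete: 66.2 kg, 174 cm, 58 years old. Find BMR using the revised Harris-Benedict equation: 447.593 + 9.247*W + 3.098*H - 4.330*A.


Intercept = 447.593
Weight contribution = 9.247 * 66.2 = 612.1514
Height contribution = 3.098 * 174 = 539.052
Age contribution = 4.33 * 58 = 251.14
BMR = 447.593 + 612.1514 + 539.052 - 251.14
= 1347.66 kcal/day

1347.66 kcal/day


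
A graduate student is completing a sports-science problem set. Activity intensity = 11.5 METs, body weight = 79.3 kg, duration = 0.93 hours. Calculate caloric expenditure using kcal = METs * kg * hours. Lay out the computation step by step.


kcal = 11.5 * 79.3 * 0.93
= 911.95 * 0.93
= 848.11 kcal

848.11 kcal


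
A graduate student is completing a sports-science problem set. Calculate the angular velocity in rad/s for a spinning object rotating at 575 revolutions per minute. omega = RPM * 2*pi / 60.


omega = RPM * 2*pi / 60
= 575 * 6.28318531 / 60
= 60.214 rad/s

60.214 rad/s


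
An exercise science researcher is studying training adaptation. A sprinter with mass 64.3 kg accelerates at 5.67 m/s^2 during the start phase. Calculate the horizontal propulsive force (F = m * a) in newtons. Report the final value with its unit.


F = m * a
= 64.3 * 5.67
= 364.58 N

364.58 N


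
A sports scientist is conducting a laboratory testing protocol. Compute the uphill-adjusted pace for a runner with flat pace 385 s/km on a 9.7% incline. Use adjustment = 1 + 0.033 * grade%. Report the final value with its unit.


Adjustment factor = 1 + 0.033 * 9.7 = 1.3201
Grade-adjusted pace = 385 * 1.3201 = 508.24 s/km

508.24 s/km


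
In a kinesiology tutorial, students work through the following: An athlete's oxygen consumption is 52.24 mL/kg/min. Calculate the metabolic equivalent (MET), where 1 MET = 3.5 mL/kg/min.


MET = VO2 / 3.5
= 52.24 / 3.5
= 14.93 METs

14.93 METs


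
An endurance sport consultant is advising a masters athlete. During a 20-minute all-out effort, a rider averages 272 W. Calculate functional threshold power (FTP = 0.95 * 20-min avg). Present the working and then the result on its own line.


FTP = 0.95 * 272
= 258.4 W

258.4 W


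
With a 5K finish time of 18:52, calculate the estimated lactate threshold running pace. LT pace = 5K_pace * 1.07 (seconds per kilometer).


Race duration = 1132 s for 5 km
Average pace = 1132 / 5 = 226.4 s/km
LT pace = 226.4 * 1.07
= 242.25 s/km

242.25 s/km


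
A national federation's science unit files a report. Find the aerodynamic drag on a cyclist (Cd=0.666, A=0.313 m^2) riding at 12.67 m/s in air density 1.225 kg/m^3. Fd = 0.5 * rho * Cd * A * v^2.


Fd = 0.5 * 1.225 * 0.666 * 0.313 * 12.67^2
= 0.5 * 1.225 * 0.666 * 0.313 * 160.5289
= 20.496 N

20.496 N


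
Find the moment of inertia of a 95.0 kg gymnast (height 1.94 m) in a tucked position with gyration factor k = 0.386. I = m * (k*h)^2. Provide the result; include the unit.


Radius of gyration = 0.386 * 1.94 = 0.74884 m
I = 95.0 * 0.74884^2
= 95.0 * 0.560761
= 53.272 kg*m^2

53.272 kg*m^2


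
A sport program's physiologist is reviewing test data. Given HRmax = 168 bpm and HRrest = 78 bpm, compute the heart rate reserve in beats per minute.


Heart rate reserve = maximum HR minus resting HR
HRR = 168 - 78 = 90 bpm

90 bpm


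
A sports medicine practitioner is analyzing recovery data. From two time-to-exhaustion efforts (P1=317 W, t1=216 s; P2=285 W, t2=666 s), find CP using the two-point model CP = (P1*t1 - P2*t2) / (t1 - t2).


Work in trial 1 = 68472 J
Work in trial 2 = 189810 J
Delta work = -121338 J
Delta time = -450 s
CP = -121338 / -450 = 269.64 W

269.64 W


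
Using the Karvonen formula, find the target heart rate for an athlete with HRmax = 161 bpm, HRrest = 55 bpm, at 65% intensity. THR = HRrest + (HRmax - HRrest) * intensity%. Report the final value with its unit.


HRR = 161 - 55 = 106
THR = 55 + 106 * 0.65
= 55 + 68.9
= 123.9 bpm

123.9 bpm


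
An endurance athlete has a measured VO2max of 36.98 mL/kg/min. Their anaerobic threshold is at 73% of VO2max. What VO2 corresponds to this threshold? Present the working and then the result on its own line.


Anaerobic threshold VO2 = VO2max * 73%
= 36.98 * 0.73
= 27.0 mL/kg/min

27.0 mL/kg/min


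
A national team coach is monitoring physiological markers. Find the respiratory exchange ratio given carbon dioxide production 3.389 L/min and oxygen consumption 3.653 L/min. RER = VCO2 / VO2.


VCO2 = 3.389 L/min
VO2 = 3.653 L/min
RER = 3.389 / 3.653 = 0.9277

0.9277


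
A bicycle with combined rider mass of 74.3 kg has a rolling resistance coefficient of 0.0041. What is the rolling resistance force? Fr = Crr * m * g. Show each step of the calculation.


Fr = 0.0041 * 74.3 * 9.81
= 0.30463 * 9.81
= 2.988 N

2.988 N


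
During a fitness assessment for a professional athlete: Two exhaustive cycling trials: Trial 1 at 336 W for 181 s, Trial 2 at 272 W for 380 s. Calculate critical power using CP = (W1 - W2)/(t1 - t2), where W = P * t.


W1 = 336 * 181 = 60816 J
W2 = 272 * 380 = 103360 J
CP = (60816 - 103360) / (181 - 380)
= -42544 / -199
= 213.79 W

213.79 W


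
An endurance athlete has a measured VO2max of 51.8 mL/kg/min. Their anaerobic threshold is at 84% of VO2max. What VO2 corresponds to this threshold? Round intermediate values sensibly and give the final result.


Anaerobic threshold VO2 = VO2max * 84%
= 51.8 * 0.84
= 43.51 mL/kg/min

43.51 mL/kg/min


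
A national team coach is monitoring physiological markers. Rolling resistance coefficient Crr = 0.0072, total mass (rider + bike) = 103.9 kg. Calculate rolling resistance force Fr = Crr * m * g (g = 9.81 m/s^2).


Fr = Crr * m * g
= 0.0072 * 103.9 * 9.81
= 7.339 N

7.339 N


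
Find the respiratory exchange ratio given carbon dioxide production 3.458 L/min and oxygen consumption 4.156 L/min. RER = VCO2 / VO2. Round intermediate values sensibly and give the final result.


VCO2 = 3.458 L/min
VO2 = 4.156 L/min
RER = 3.458 / 4.156 = 0.8321

0.8321


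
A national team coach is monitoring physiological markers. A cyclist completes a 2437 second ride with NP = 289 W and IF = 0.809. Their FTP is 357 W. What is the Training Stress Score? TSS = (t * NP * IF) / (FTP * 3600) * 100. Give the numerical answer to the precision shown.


t * NP * IF = 2437 * 289 * 0.809 = 569773.037
FTP * 3600 = 1285200
TSS = (569773.037 / 1285200) * 100 = 44.33

44.33 TSS


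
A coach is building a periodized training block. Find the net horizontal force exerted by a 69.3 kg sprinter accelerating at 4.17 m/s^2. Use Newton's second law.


Newton's second law: F = m * a
F = 69.3 * 4.17 = 288.98 N

288.98 N


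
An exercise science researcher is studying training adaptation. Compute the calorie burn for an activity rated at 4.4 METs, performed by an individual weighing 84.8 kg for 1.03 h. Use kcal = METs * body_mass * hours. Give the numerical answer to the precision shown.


Product of METs and mass = 4.4 * 84.8 = 373.12
Total kcal = 373.12 * 1.03 = 384.31 kcal

384.31 kcal


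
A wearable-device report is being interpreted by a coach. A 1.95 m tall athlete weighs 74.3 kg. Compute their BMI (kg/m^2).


height^2 = 3.8025 m^2
BMI = 74.3 / 3.8025 = 19.54 kg/m^2

19.54 kg/m^2


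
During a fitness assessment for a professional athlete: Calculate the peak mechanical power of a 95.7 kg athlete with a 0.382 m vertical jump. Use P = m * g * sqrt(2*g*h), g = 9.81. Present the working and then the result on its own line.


First, sqrt(2gh) = sqrt(2 * 9.81 * 0.382)
= sqrt(7.49484) = 2.737671 m/s
Power = 95.7 * 9.81 * 2.737671 = 2570.17 W

2570.17 W


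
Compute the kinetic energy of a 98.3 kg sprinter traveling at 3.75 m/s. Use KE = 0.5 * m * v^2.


Velocity squared = 14.0625
KE = 0.5 * 98.3 * 14.0625 = 691.17 J

691.17 J


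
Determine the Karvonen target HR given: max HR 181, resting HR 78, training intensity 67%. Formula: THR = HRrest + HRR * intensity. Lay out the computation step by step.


HRR = HRmax - HRrest = 181 - 78 = 103
THR = 78 + 103 * 0.67
= 147.01 bpm

147.01 bpm


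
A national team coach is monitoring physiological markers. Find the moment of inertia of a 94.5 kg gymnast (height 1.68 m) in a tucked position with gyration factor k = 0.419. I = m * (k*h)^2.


Radius of gyration = 0.419 * 1.68 = 0.70392 m
I = 94.5 * 0.70392^2
= 94.5 * 0.495503
= 46.825 kg*m^2

46.825 kg*m^2


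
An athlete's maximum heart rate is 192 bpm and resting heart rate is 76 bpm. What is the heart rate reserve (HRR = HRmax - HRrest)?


HRR = HRmax - HRrest
= 192 - 76
= 116 bpm

116 bpm


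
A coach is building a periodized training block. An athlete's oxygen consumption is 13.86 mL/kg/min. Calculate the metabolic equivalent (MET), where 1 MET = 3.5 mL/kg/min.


MET = VO2 / 3.5
= 13.86 / 3.5
= 3.96 METs

3.96 METs


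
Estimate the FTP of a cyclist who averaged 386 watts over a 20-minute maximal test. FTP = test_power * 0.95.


FTP = 386 * 0.95 = 366.7 W

366.7 W


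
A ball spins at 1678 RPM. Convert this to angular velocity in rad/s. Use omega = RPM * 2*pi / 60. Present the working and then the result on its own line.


omega = 1678 * 2 * pi / 60
= 1678 * 6.28318531 / 60
= 10543.185 / 60
= 175.72 rad/s

175.72 rad/s


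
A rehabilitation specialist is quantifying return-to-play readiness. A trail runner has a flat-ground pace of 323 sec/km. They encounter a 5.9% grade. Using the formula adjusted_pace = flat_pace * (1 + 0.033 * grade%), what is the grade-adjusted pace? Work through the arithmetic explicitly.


Grade factor = 1 + 0.033 * 5.9 = 1.1947
Adjusted = 323 * 1.1947 = 385.89 sec/km

385.89 s/km


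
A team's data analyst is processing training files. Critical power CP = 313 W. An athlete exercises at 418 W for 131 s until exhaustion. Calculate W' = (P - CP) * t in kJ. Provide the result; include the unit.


P - CP = 418 - 313 = 105 W
W' = 105 * 131 = 13755 J
= 13755 / 1000 = 13.755 kJ

13.755 kJ


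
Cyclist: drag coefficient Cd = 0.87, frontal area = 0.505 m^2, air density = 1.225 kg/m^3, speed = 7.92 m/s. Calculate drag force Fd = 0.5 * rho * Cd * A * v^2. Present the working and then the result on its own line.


v^2 = 7.92^2 = 62.7264
Fd = 0.5 * 1.225 * 0.87 * 0.505 * 62.7264
= 16.88 N

16.88 N


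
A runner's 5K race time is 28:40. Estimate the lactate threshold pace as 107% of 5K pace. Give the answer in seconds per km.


Total race time = 28*60 + 40 = 1720 seconds
5K pace = 1720 / 5 = 344.0 sec/km
LT pace = 344.0 * 1.07 = 368.08 sec/km

368.08 s/km


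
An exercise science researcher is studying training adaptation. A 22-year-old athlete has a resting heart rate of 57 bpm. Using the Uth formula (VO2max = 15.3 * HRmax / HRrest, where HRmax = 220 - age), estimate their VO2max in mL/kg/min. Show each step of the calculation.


HRmax = 220 - 22 = 198 bpm
Ratio = HRmax / HRrest = 198 / 57 = 3.4737
VO2max = 15.3 * 3.4737 = 53.15 mL/kg/min

53.15 mL/kg/min


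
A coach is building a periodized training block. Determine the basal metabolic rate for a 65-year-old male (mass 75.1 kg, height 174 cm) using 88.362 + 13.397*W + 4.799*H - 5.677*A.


BMR = 88.362 + 13.397*75.1 + 4.799*174 - 5.677*65
= 1560.5 kcal/day

1560.5 kcal/day


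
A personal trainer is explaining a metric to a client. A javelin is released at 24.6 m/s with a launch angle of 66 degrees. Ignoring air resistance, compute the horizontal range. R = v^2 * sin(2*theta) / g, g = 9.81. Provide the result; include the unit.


Launch speed squared = 605.16
sin(2 * 66 deg) = 0.743145
Range = 605.16 * 0.743145 / 9.81
= 45.843 m

45.843 m
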